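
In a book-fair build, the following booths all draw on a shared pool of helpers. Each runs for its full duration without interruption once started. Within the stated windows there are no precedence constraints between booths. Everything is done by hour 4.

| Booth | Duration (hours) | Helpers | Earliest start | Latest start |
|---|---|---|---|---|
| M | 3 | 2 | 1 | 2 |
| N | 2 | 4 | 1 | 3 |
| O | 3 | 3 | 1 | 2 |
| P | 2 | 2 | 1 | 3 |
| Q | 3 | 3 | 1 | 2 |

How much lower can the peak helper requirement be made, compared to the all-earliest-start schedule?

2

Early-start peak: h1:14  h2:14  h3:8  h4:0 ⇒ 14.
Leveled (M@1, N@1, O@1, P@3, Q@1): h1:12  h2:12  h3:10  h4:2 ⇒ 12.
Reduction 14 − 12 = 2.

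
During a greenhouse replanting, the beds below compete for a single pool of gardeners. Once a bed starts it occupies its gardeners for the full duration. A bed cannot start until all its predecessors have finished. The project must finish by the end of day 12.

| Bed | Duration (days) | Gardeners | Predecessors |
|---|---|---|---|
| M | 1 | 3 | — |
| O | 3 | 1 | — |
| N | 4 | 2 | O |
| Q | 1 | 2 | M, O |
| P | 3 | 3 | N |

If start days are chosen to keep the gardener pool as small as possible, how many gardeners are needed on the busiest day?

Early-start (M@1, O@1, N@4, Q@4, P@8) gives peak 4: d1:4  d2:1  d3:1  d4:4  d5:2  d6:2  d7:2  d8:3  d9:3  d10:3  d11:0  d12:0.
Shift O→2, N→5, Q→9, P→10.
Schedule M@1, O@2, N@5, Q@9, P@10: d1:3  d2:1  d3:1  d4:1  d5:2  d6:2  d7:2  d8:2  d9:2  d10:3  d11:3  d12:3 — peak 3.
Total gardener-days = 25 over 12 days ⇒ peak ≥ ⌈25/12⌉ = 3, so 3 is optimal.

3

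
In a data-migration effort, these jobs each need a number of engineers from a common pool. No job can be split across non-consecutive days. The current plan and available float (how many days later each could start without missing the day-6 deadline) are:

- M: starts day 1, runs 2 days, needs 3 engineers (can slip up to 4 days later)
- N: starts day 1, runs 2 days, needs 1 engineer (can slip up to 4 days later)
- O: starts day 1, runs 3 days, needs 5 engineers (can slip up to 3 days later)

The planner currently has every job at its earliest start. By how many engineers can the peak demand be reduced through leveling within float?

4

Early-start peak: d1:9  d2:9  d3:5  d4:0  d5:0  d6:0 ⇒ 9.
Leveled (M@1, N@1, O@3): d1:4  d2:4  d3:5  d4:5  d5:5  d6:0 ⇒ 5.
Reduction 9 − 5 = 4.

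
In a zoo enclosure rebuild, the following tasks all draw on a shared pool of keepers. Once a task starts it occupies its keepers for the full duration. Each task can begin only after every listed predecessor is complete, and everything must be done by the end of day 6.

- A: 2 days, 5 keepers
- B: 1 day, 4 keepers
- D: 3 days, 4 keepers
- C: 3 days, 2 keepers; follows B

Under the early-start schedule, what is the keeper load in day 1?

13

At early start, day 1 has: A, B, D.
Demand: 5 + 4 + 4 = 13.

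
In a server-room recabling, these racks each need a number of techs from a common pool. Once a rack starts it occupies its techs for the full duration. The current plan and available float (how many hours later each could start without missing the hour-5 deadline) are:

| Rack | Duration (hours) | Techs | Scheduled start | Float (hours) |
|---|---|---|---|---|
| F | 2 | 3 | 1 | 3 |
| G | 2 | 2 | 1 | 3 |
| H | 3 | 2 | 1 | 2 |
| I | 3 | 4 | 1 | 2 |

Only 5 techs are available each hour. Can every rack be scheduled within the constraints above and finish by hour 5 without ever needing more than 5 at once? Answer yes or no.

no

Total tech-hours = 28; over 5 hours the average is 28/5 > 5, so some hour must exceed 5.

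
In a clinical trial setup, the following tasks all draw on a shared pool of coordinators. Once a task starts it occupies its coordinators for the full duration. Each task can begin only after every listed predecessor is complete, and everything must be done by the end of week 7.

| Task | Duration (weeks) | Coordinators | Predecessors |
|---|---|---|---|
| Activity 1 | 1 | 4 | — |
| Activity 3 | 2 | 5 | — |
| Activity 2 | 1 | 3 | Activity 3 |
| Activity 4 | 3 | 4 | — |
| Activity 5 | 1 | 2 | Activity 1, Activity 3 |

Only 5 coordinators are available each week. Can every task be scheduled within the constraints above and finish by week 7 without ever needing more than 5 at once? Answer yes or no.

yes

Schedule Activity 1@1, Activity 3@2, Activity 2@4, Activity 4@5, Activity 5@4: w1:4  w2:5  w3:5  w4:5  w5:4  w6:4  w7:4 — peak 5 ≤ 5.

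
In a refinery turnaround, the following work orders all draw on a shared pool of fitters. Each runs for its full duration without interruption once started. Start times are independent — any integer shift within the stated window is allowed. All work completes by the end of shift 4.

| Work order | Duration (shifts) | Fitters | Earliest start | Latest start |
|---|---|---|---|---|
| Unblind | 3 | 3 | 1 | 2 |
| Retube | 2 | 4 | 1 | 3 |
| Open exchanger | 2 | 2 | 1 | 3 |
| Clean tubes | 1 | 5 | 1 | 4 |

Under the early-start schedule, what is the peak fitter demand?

Early-start schedule: Unblind@1, Retube@1, Open exchanger@1, Clean tubes@1.
Load per shift: shift 1: 14, shift 2: 9, shift 3: 3, shift 4: 0.
Peak is 14.

14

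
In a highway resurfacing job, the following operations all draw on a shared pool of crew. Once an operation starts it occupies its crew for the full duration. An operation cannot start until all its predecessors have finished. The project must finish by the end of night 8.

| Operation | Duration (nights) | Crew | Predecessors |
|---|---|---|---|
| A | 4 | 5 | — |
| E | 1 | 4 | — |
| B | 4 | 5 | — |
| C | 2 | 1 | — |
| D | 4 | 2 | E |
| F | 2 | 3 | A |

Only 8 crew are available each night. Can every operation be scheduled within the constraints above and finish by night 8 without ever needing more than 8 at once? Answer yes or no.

The minimum achievable peak is 9; 8 < 9, so no feasible schedule stays within the cap.

no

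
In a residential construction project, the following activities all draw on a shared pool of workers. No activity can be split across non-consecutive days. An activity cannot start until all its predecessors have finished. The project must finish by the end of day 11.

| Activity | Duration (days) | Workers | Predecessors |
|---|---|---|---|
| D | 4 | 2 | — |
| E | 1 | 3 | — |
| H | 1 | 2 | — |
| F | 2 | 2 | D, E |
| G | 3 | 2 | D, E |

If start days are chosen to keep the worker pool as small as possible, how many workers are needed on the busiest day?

Early-start (D@1, E@1, H@1, F@5, G@5) gives peak 7: d1:7  d2:2  d3:2  d4:2  d5:4  d6:4  d7:2  d8:0  d9:0  d10:0  d11:0.
Shift E→5, H→6, F→7, G→9.
Schedule D@1, E@5, H@6, F@7, G@9: d1:2  d2:2  d3:2  d4:2  d5:3  d6:2  d7:2  d8:2  d9:2  d10:2  d11:2 — peak 3.
Total worker-days = 23 over 11 days ⇒ peak ≥ ⌈23/11⌉ = 3, so 3 is optimal.

3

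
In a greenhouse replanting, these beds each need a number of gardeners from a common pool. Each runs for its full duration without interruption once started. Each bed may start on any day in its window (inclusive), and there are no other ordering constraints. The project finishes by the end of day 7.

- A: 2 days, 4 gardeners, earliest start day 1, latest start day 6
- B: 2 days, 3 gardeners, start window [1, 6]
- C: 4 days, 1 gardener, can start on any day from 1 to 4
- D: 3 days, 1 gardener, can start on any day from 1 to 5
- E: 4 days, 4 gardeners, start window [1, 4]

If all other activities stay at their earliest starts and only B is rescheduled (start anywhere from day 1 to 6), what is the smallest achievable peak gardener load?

10

B@1: d1:13  d2:13  d3:6  d4:5  d5:0  d6:0  d7:0 → peak 13
B@2: d1:10  d2:13  d3:9  d4:5  d5:0  d6:0  d7:0 → peak 13
B@3: d1:10  d2:10  d3:9  d4:8  d5:0  d6:0  d7:0 → peak 10
B@4: d1:10  d2:10  d3:6  d4:8  d5:3  d6:0  d7:0 → peak 10
B@5: d1:10  d2:10  d3:6  d4:5  d5:3  d6:3  d7:0 → peak 10
B@6: d1:10  d2:10  d3:6  d4:5  d5:0  d6:3  d7:3 → peak 10
Best is B@3, peak 10.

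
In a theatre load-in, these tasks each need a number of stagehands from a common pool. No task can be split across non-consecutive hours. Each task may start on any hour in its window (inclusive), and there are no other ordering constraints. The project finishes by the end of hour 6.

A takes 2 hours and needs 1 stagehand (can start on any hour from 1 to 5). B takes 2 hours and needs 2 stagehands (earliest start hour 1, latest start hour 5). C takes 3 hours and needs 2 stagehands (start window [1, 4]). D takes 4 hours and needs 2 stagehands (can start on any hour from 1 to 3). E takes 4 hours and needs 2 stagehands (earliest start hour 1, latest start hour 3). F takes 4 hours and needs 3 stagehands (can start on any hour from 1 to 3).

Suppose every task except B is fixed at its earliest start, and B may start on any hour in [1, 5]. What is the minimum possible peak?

10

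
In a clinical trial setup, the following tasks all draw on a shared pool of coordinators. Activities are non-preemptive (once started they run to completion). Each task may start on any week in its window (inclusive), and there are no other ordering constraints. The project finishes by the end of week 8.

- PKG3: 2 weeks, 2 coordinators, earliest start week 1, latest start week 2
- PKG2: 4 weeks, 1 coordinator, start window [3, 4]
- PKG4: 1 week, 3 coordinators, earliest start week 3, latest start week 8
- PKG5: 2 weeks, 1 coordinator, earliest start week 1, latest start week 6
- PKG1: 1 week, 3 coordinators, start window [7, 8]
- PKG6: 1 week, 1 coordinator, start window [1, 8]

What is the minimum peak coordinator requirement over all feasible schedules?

3

Early-start (PKG3@1, PKG2@3, PKG4@3, PKG5@1, PKG1@7, PKG6@1) gives peak 4: w1:4  w2:3  w3:4  w4:1  w5:1  w6:1  w7:3  w8:0.
Shift PKG4→7, PKG1→8, PKG6→3.
Schedule PKG3@1, PKG2@3, PKG4@7, PKG5@1, PKG1@8, PKG6@3: w1:3  w2:3  w3:2  w4:1  w5:1  w6:1  w7:3  w8:3 — peak 3.
Total coordinator-weeks = 17 over 8 weeks ⇒ peak ≥ ⌈17/8⌉ = 3, so 3 is optimal.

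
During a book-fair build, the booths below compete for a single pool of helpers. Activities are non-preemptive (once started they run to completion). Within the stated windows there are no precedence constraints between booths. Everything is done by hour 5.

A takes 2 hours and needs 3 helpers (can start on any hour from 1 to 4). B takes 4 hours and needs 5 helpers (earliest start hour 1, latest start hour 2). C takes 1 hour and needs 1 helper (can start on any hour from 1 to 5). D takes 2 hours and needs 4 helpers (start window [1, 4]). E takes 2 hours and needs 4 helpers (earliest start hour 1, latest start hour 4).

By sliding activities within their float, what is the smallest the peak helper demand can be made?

Early-start (A@1, B@1, C@1, D@1, E@1) gives peak 17: h1:17  h2:16  h3:5  h4:5  h5:0.
Shift D→2, E→4.
Schedule A@1, B@1, C@1, D@2, E@4: h1:9  h2:12  h3:9  h4:9  h5:4 — peak 12.

12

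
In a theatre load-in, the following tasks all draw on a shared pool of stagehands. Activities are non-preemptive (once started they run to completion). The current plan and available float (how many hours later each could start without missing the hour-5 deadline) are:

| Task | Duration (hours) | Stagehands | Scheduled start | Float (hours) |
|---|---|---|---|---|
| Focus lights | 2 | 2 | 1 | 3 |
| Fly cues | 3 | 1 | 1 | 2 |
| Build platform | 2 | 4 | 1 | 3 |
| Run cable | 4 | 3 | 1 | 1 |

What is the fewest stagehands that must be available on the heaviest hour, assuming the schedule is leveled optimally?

Early-start (Focus lights@1, Fly cues@1, Build platform@1, Run cable@1) gives peak 10: h1:10  h2:10  h3:4  h4:3  h5:0.
Shift Build platform→4.
Schedule Focus lights@1, Fly cues@1, Build platform@4, Run cable@1: h1:6  h2:6  h3:4  h4:7  h5:4 — peak 7.

7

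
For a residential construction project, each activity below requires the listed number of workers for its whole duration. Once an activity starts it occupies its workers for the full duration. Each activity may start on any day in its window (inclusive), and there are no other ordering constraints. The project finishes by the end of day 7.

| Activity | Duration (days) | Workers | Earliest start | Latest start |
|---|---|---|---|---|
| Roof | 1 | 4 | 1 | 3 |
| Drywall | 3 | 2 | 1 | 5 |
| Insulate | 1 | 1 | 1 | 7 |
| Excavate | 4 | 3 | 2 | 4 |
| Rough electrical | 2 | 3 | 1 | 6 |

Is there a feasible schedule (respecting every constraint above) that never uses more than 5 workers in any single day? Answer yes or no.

yes

Schedule Roof@1, Drywall@2, Insulate@1, Excavate@2, Rough electrical@6: d1:5  d2:5  d3:5  d4:5  d5:3  d6:3  d7:3 — peak 5 ≤ 5.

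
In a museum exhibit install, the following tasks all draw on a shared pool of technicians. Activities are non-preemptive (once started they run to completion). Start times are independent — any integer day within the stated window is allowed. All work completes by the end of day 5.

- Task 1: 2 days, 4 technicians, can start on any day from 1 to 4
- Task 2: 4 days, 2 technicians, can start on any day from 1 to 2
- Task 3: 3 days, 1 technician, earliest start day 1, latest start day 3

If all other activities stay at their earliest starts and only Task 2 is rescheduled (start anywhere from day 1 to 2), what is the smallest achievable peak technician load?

Task 2@1: d1:7  d2:7  d3:3  d4:2  d5:0 → peak 7
Task 2@2: d1:5  d2:7  d3:3  d4:2  d5:2 → peak 7
Best is Task 2@1, peak 7.

7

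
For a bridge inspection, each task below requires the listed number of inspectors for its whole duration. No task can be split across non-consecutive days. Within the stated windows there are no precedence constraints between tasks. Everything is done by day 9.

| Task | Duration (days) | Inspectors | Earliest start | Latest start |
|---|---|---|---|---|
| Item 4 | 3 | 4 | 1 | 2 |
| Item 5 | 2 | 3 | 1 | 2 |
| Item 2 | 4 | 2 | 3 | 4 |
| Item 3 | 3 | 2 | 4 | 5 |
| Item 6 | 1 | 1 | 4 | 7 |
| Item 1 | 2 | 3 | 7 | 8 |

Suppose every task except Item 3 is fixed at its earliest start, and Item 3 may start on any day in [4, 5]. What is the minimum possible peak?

Item 3@4: d1:7  d2:7  d3:6  d4:5  d5:4  d6:4  d7:3  d8:3  d9:0 → peak 7
Item 3@5: d1:7  d2:7  d3:6  d4:3  d5:4  d6:4  d7:5  d8:3  d9:0 → peak 7
Best is Item 3@4, peak 7.

7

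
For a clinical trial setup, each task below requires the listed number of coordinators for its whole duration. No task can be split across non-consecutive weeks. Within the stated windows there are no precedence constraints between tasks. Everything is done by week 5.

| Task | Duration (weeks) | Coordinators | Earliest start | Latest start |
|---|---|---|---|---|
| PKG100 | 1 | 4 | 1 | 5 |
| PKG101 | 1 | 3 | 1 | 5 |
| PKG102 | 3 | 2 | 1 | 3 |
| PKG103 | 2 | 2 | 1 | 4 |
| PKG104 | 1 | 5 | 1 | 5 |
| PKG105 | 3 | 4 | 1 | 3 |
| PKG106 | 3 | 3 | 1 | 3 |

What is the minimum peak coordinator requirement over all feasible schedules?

Early-start (PKG100@1, PKG101@1, PKG102@1, PKG103@1, PKG104@1, PKG105@1, PKG106@1) gives peak 23: w1:23  w2:11  w3:9  w4:0  w5:0.
Shift PKG103→4, PKG104→2, PKG105→3, PKG106→3.
Schedule PKG100@1, PKG101@1, PKG102@1, PKG103@4, PKG104@2, PKG105@3, PKG106@3: w1:9  w2:7  w3:9  w4:9  w5:9 — peak 9.
Total coordinator-weeks = 43 over 5 weeks ⇒ peak ≥ ⌈43/5⌉ = 9, so 9 is optimal.

9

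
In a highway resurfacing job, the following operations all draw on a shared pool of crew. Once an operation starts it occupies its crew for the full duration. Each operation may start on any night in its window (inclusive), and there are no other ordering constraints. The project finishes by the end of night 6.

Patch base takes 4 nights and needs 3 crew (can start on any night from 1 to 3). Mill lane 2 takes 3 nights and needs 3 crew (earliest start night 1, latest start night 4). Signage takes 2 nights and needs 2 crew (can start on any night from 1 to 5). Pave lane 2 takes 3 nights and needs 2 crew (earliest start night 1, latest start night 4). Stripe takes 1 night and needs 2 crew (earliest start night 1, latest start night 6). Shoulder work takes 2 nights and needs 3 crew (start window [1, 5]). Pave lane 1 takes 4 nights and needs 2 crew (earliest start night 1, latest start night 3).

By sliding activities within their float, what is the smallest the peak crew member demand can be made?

9

Early-start (Patch base@1, Mill lane 2@1, Signage@1, Pave lane 2@1, Stripe@1, Shoulder work@1, Pave lane 1@1) gives peak 17: n1:17  n2:15  n3:10  n4:5  n5:0  n6:0.
Shift Pave lane 2→4, Stripe→4, Shoulder work→5, Pave lane 1→3.
Schedule Patch base@1, Mill lane 2@1, Signage@1, Pave lane 2@4, Stripe@4, Shoulder work@5, Pave lane 1@3: n1:8  n2:8  n3:8  n4:9  n5:7  n6:7 — peak 9.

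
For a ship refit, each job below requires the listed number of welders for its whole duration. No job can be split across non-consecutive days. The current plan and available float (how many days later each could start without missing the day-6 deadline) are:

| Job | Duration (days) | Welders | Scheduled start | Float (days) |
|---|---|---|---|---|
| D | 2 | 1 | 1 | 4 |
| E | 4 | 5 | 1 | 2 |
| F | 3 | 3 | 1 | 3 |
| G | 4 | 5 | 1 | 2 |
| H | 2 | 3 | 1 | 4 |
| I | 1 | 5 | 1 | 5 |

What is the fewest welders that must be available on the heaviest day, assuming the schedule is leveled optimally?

13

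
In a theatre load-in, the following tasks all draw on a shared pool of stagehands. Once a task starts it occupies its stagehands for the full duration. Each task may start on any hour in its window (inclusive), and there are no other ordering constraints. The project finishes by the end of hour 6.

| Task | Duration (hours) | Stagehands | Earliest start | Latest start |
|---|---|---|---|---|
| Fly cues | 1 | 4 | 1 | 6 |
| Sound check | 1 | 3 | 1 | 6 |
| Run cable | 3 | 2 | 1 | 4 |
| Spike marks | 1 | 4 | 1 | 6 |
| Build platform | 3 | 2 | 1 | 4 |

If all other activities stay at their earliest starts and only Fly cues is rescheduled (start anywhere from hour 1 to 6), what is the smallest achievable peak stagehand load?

11

Fly cues@1: h1:15  h2:4  h3:4  h4:0  h5:0  h6:0 → peak 15
Fly cues@2: h1:11  h2:8  h3:4  h4:0  h5:0  h6:0 → peak 11
Fly cues@3: h1:11  h2:4  h3:8  h4:0  h5:0  h6:0 → peak 11
Fly cues@4: h1:11  h2:4  h3:4  h4:4  h5:0  h6:0 → peak 11
Fly cues@5: h1:11  h2:4  h3:4  h4:0  h5:4  h6:0 → peak 11
Fly cues@6: h1:11  h2:4  h3:4  h4:0  h5:0  h6:4 → peak 11
Best is Fly cues@2, peak 11.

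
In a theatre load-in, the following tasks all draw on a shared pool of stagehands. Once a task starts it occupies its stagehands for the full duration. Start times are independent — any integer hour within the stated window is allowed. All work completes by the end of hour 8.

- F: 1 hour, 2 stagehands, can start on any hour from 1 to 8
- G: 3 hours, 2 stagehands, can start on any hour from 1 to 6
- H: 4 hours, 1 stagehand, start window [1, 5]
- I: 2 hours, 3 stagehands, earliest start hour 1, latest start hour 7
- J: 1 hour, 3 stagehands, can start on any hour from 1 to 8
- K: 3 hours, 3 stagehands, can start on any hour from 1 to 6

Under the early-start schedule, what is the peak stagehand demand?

Early-start schedule: F@1, G@1, H@1, I@1, J@1, K@1.
Load per hour: hour 1: 14, hour 2: 9, hour 3: 6, hour 4: 1, hour 5: 0, hour 6: 0, hour 7: 0, hour 8: 0.
Peak is 14.

14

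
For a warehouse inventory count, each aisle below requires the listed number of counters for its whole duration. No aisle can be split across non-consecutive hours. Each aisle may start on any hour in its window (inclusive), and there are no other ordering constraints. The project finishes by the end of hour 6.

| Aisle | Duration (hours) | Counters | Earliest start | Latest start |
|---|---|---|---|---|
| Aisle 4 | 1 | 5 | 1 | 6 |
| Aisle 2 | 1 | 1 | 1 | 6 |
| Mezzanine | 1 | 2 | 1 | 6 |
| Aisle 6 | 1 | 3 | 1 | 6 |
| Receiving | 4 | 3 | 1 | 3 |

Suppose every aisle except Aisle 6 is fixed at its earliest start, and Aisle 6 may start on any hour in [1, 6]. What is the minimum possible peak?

Aisle 6@1: h1:14  h2:3  h3:3  h4:3  h5:0  h6:0 → peak 14
Aisle 6@2: h1:11  h2:6  h3:3  h4:3  h5:0  h6:0 → peak 11
Aisle 6@3: h1:11  h2:3  h3:6  h4:3  h5:0  h6:0 → peak 11
Aisle 6@4: h1:11  h2:3  h3:3  h4:6  h5:0  h6:0 → peak 11
Aisle 6@5: h1:11  h2:3  h3:3  h4:3  h5:3  h6:0 → peak 11
Aisle 6@6: h1:11  h2:3  h3:3  h4:3  h5:0  h6:3 → peak 11
Best is Aisle 6@2, peak 11.

11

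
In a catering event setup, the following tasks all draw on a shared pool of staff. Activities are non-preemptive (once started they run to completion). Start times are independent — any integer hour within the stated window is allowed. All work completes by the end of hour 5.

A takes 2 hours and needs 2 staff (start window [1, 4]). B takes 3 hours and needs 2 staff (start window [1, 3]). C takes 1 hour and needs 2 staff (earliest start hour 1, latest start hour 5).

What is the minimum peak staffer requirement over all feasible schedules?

4

Early-start (A@1, B@1, C@1) gives peak 6: h1:6  h2:4  h3:2  h4:0  h5:0.
Shift C→3.
Schedule A@1, B@1, C@3: h1:4  h2:4  h3:4  h4:0  h5:0 — peak 4.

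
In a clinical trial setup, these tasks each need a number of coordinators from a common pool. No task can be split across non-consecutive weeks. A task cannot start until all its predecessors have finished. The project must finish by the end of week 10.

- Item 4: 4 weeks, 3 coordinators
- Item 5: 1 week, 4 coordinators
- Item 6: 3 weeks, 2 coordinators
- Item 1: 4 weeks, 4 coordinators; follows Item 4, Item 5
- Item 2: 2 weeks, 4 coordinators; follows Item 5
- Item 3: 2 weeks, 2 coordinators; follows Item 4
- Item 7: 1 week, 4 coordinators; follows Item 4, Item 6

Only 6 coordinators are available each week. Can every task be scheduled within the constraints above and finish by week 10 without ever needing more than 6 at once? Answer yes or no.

no

The minimum achievable peak is 7; 6 < 7, so no feasible schedule stays within the cap.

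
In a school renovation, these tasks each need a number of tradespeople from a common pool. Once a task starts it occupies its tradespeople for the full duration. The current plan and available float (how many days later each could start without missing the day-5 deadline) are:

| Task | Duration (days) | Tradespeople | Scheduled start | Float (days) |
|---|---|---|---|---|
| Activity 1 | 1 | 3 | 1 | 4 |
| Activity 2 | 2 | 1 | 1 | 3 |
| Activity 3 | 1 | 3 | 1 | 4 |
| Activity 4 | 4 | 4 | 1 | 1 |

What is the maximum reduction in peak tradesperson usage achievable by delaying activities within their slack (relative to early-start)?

Early-start peak: d1:11  d2:5  d3:4  d4:4  d5:0 ⇒ 11.
Leveled (Activity 1@1, Activity 2@2, Activity 3@1, Activity 4@2): d1:6  d2:5  d3:5  d4:4  d5:4 ⇒ 6.
Reduction 11 − 6 = 5.

5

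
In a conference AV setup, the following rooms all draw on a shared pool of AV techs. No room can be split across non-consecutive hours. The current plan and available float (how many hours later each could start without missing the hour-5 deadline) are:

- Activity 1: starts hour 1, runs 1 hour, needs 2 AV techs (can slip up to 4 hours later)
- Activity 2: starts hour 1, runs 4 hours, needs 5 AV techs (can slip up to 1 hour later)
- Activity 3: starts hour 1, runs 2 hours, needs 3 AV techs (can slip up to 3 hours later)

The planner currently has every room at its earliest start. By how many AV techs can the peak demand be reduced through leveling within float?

2

Early-start peak: h1:10  h2:8  h3:5  h4:5  h5:0 ⇒ 10.
Leveled (Activity 1@1, Activity 2@1, Activity 3@2): h1:7  h2:8  h3:8  h4:5  h5:0 ⇒ 8.
Reduction 10 − 8 = 2.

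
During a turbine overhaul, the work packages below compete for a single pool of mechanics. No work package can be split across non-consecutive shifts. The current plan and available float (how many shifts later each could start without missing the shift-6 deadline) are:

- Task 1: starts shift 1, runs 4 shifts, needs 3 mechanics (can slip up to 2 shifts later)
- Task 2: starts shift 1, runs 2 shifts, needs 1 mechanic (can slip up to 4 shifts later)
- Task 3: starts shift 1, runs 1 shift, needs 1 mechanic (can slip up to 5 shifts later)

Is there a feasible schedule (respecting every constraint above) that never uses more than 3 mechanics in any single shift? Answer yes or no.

Schedule Task 1@1, Task 2@5, Task 3@5: s1:3  s2:3  s3:3  s4:3  s5:2  s6:1 — peak 3 ≤ 3.

yes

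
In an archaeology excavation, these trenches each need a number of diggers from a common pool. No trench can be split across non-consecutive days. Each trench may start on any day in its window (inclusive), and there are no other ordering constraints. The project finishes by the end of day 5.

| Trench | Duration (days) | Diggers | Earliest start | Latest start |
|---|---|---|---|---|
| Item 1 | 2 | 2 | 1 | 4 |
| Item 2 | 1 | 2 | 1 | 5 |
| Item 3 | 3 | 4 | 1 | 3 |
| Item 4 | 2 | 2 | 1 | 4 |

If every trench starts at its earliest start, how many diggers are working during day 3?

At early start, day 3 has: Item 3.
Demand: 4 = 4.

4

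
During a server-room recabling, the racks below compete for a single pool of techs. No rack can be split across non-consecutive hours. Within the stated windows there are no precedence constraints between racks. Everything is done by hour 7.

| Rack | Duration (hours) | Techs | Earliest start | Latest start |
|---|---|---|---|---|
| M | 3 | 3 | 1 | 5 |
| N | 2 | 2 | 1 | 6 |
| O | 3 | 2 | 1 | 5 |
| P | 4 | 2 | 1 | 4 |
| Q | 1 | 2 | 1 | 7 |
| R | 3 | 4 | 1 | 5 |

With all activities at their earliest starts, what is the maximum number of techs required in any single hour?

15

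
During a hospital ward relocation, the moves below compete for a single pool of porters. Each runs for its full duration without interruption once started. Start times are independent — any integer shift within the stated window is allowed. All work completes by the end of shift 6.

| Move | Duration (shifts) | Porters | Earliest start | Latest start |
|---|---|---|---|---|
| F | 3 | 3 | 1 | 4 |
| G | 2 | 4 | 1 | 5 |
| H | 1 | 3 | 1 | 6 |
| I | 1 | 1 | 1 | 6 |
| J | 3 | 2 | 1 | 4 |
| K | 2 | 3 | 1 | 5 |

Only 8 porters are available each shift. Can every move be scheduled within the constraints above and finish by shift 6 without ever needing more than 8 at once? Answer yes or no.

yes

Schedule F@1, G@4, H@1, I@6, J@4, K@2: s1:6  s2:6  s3:6  s4:6  s5:6  s6:3 — peak 6 ≤ 8.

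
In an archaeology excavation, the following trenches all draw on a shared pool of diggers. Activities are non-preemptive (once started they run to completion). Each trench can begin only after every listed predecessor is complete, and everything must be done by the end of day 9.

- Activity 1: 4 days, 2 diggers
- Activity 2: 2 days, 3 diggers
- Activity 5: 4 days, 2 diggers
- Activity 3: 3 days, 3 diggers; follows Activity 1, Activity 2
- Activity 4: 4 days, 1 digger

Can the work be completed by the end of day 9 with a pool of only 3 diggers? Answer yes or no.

Total digger-days = 35; over 9 days the average is 35/9 > 3, so some day must exceed 3.

no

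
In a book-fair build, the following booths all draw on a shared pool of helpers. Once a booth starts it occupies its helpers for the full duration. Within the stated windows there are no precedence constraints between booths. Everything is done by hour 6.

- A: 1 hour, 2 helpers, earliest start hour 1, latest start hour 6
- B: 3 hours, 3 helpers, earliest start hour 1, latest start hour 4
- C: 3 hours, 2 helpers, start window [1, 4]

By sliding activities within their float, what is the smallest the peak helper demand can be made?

Early-start (A@1, B@1, C@1) gives peak 7: h1:7  h2:5  h3:5  h4:0  h5:0  h6:0.
Shift B→4.
Schedule A@1, B@4, C@1: h1:4  h2:2  h3:2  h4:3  h5:3  h6:3 — peak 4.

4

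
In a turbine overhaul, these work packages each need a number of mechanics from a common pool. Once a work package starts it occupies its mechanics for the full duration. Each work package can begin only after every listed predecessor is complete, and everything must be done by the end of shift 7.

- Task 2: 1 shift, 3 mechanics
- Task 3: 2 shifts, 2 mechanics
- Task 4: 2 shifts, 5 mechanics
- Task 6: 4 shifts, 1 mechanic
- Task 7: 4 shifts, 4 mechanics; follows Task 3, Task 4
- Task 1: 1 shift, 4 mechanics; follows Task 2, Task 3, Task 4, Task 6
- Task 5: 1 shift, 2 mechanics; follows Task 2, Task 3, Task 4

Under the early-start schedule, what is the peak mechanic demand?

11

Early-start schedule: Task 2@1, Task 3@1, Task 4@1, Task 6@1, Task 7@3, Task 1@5, Task 5@3.
Load per shift: shift 1: 11, shift 2: 8, shift 3: 7, shift 4: 5, shift 5: 8, shift 6: 4, shift 7: 0.
Peak is 11.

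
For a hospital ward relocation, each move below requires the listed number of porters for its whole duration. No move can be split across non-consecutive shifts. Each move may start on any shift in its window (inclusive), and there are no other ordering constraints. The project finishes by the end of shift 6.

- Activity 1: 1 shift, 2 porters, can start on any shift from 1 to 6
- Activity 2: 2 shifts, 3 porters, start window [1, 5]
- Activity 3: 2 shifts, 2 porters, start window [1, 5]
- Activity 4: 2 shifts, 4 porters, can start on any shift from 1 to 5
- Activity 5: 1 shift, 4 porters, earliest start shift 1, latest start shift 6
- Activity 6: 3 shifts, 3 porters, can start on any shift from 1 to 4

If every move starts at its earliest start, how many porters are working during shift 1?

At early start, shift 1 has: Activity 1, Activity 2, Activity 3, Activity 4, Activity 5, Activity 6.
Demand: 2 + 3 + 2 + 4 + 4 + 3 = 18.

18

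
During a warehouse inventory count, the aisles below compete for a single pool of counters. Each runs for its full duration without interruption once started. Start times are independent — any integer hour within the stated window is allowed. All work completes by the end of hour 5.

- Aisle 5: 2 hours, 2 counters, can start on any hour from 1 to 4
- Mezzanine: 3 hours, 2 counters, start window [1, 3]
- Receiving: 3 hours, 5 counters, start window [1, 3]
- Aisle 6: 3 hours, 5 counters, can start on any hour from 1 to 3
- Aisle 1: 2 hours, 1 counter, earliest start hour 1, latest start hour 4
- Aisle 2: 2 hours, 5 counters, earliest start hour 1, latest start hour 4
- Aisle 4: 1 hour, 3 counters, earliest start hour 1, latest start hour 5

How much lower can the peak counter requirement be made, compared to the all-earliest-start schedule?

11

Early-start peak: h1:23  h2:20  h3:12  h4:0  h5:0 ⇒ 23.
Leveled (Aisle 5@1, Mezzanine@1, Receiving@1, Aisle 6@3, Aisle 1@4, Aisle 2@4, Aisle 4@1): h1:12  h2:9  h3:12  h4:11  h5:11 ⇒ 12.
Reduction 23 − 12 = 11.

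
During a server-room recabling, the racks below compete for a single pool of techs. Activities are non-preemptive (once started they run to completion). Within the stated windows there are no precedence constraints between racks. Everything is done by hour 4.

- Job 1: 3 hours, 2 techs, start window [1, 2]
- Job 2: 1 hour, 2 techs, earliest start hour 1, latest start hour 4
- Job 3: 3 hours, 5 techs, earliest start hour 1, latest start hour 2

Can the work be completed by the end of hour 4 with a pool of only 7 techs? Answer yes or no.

Schedule Job 1@1, Job 2@1, Job 3@2: h1:4  h2:7  h3:7  h4:5 — peak 7 ≤ 7.

yes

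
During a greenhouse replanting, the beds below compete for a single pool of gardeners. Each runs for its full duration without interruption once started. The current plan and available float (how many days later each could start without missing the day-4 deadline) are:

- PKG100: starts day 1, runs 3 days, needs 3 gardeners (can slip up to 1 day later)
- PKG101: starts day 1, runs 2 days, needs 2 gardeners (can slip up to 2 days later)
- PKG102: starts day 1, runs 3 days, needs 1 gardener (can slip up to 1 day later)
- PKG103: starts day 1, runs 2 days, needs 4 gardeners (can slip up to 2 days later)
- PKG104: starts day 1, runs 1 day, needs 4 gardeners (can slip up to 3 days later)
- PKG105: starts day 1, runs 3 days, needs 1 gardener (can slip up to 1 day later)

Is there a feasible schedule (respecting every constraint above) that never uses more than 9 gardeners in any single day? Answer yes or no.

yes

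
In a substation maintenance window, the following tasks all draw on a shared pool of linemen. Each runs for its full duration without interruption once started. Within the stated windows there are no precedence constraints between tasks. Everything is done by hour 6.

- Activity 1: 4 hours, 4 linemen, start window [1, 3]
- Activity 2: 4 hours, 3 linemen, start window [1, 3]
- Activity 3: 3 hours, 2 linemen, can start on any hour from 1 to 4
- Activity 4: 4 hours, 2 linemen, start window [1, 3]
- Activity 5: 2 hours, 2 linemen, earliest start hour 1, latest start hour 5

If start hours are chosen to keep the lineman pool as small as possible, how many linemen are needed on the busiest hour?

Early-start (Activity 1@1, Activity 2@1, Activity 3@1, Activity 4@1, Activity 5@1) gives peak 13: h1:13  h2:13  h3:11  h4:9  h5:0  h6:0.
Shift Activity 5→4.
Schedule Activity 1@1, Activity 2@1, Activity 3@1, Activity 4@1, Activity 5@4: h1:11  h2:11  h3:11  h4:11  h5:2  h6:0 — peak 11.

11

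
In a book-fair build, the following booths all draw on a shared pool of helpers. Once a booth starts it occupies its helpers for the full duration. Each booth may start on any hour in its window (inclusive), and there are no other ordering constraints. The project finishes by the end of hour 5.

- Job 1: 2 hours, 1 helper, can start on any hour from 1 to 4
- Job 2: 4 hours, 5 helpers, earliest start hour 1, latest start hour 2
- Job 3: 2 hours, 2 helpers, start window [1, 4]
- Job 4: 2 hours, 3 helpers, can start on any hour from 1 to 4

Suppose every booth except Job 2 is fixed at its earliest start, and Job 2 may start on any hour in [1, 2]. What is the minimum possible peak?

Job 2@1: h1:11  h2:11  h3:5  h4:5  h5:0 → peak 11
Job 2@2: h1:6  h2:11  h3:5  h4:5  h5:5 → peak 11
Best is Job 2@1, peak 11.

11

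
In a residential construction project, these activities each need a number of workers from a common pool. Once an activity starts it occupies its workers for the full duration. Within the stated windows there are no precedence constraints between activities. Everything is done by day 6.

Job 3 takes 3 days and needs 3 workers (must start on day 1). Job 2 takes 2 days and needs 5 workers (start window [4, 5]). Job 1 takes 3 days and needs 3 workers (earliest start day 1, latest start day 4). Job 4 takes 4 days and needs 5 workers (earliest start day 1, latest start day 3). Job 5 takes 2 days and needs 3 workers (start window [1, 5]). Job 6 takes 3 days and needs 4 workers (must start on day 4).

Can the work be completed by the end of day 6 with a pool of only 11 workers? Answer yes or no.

The minimum achievable peak is 12; 11 < 12, so no feasible schedule stays within the cap.

no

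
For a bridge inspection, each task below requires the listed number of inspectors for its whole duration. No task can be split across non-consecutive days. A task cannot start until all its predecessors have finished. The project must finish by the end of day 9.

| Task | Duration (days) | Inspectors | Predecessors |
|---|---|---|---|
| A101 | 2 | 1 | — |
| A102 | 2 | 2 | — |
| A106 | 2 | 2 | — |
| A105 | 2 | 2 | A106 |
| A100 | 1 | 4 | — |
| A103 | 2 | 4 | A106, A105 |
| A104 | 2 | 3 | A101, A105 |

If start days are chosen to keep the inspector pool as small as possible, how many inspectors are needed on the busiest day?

4

Early-start (A101@1, A102@1, A106@1, A105@3, A100@1, A103@5, A104@5) gives peak 9: d1:9  d2:5  d3:2  d4:2  d5:7  d6:7  d7:0  d8:0  d9:0.
Shift A102→3, A100→5, A103→6, A104→8.
Schedule A101@1, A102@3, A106@1, A105@3, A100@5, A103@6, A104@8: d1:3  d2:3  d3:4  d4:4  d5:4  d6:4  d7:4  d8:3  d9:3 — peak 4.
Total inspector-days = 32 over 9 days ⇒ peak ≥ ⌈32/9⌉ = 4, so 4 is optimal.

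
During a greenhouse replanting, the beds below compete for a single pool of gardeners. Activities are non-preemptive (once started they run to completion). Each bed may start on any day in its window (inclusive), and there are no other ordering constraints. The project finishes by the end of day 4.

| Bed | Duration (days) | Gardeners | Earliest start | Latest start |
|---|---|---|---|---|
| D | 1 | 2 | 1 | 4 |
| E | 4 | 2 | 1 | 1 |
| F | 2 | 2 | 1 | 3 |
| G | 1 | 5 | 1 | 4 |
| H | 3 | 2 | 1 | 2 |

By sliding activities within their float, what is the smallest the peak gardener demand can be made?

Early-start (D@1, E@1, F@1, G@1, H@1) gives peak 13: d1:13  d2:6  d3:4  d4:2.
Shift F→2, G→4.
Schedule D@1, E@1, F@2, G@4, H@1: d1:6  d2:6  d3:6  d4:7 — peak 7.
Total gardener-days = 25 over 4 days ⇒ peak ≥ ⌈25/4⌉ = 7, so 7 is optimal.

7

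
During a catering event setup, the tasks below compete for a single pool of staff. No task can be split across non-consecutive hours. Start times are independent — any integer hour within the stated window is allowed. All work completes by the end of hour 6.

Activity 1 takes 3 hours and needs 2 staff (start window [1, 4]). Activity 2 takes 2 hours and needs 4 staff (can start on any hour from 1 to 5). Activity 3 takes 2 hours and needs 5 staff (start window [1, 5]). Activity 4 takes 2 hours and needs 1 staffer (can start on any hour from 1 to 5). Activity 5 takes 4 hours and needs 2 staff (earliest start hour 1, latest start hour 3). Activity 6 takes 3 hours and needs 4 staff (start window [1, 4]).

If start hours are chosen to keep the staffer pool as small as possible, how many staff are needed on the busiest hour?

9

Early-start (Activity 1@1, Activity 2@1, Activity 3@1, Activity 4@1, Activity 5@1, Activity 6@1) gives peak 18: h1:18  h2:18  h3:8  h4:2  h5:0  h6:0.
Shift Activity 3→5, Activity 6→3.
Schedule Activity 1@1, Activity 2@1, Activity 3@5, Activity 4@1, Activity 5@1, Activity 6@3: h1:9  h2:9  h3:8  h4:6  h5:9  h6:5 — peak 9.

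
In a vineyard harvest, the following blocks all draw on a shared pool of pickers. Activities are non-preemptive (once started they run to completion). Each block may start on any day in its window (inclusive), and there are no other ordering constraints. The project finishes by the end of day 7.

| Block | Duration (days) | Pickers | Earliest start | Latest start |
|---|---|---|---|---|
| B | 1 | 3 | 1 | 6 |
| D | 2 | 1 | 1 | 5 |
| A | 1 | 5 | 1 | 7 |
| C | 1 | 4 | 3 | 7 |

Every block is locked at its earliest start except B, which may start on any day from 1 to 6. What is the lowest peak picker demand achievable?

6

B@1: d1:9  d2:1  d3:4  d4:0  d5:0  d6:0  d7:0 → peak 9
B@2: d1:6  d2:4  d3:4  d4:0  d5:0  d6:0  d7:0 → peak 6
B@3: d1:6  d2:1  d3:7  d4:0  d5:0  d6:0  d7:0 → peak 7
B@4: d1:6  d2:1  d3:4  d4:3  d5:0  d6:0  d7:0 → peak 6
B@5: d1:6  d2:1  d3:4  d4:0  d5:3  d6:0  d7:0 → peak 6
B@6: d1:6  d2:1  d3:4  d4:0  d5:0  d6:3  d7:0 → peak 6
Best is B@2, peak 6.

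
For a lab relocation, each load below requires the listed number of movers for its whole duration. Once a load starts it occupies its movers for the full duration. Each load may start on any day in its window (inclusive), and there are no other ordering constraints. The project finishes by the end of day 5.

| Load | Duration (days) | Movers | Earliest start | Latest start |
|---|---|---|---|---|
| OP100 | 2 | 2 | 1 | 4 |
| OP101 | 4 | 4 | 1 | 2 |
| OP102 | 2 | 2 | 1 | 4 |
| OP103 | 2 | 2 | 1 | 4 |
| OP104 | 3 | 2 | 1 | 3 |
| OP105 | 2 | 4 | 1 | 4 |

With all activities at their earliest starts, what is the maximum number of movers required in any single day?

Early-start schedule: OP100@1, OP101@1, OP102@1, OP103@1, OP104@1, OP105@1.
Load per day: day 1: 16, day 2: 16, day 3: 6, day 4: 4, day 5: 0.
Peak is 16.

16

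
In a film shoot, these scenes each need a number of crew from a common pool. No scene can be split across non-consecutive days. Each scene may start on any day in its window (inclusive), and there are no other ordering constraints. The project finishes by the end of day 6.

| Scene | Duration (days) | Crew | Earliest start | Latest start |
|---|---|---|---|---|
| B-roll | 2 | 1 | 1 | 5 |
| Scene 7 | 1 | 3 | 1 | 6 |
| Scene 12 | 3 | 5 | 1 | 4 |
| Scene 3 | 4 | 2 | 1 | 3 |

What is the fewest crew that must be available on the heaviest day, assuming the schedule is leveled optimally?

Early-start (B-roll@1, Scene 7@1, Scene 12@1, Scene 3@1) gives peak 11: d1:11  d2:8  d3:7  d4:2  d5:0  d6:0.
Shift Scene 12→2, Scene 3→3.
Schedule B-roll@1, Scene 7@1, Scene 12@2, Scene 3@3: d1:4  d2:6  d3:7  d4:7  d5:2  d6:2 — peak 7.

7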